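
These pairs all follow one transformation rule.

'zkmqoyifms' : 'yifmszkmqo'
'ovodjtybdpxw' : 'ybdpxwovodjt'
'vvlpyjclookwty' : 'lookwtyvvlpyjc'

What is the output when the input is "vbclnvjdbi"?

vjdbivbcln

What's happening: swap the front and back halves of the string.
So "vbclnvjdbi" becomes "vjdbivbcln".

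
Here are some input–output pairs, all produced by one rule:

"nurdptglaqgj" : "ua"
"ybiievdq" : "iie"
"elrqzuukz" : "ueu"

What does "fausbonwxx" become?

auo

Looking at the pairs, the operation is to move the last 3 characters to the front (rotate right by 3), then keep only the vowels.
Starting from "fausbonwxx": after the first operation, "wxxfausbon"; after the second, "auo".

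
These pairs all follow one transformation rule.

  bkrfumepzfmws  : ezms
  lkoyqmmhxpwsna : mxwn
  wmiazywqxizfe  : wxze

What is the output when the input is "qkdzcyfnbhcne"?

The pattern: keep every other character starting from the first (positions 1st, 3rd, 5th, ...), then keep only the last 4 characters.
Starting from "qkdzcyfnbhcne": after the first operation, "qdcfbce"; after the second, "fbce".

fbce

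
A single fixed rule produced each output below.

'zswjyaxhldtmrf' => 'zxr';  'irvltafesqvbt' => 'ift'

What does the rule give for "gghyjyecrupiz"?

The transformation: keep one character in every 3, starting at position 1 (positions 1st, 4th, 7th, ...), then keep every other character starting from the first (positions 1st, 3rd, 5th, ...).
Starting from "gghyjyecrupiz": after the first operation, "gyeuz"; after the second, "gez".
(Check on "zswjyaxhldtmrf": → "zjxdr" → "zxr" ✓)

gez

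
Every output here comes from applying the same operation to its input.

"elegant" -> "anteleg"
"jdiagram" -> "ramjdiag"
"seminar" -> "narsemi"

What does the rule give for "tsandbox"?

boxtsand

The rule is to move the last 3 characters to the front (rotate right by 3).
On "tsandbox" that produces "boxtsand".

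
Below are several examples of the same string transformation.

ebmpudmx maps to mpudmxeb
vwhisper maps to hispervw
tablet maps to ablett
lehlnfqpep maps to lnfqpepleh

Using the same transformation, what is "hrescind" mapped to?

escindhr

The transformation: move the last 2 characters to the front (rotate right by 2), then swap the front and back halves of the string.
On "hrescind": the first step gives "ndhresci", and the second then gives "escindhr".
(Check on "vwhisper": → "ervwhisp" → "hispervw" ✓)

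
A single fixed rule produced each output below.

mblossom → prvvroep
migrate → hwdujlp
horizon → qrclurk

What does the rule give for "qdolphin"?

Rule — shift every letter 3 places forward in the alphabet (wrapping around), then reverse the string.
On "qdolphin": the first step gives "tgrosklq", and the second then gives "qlksorgt".
(Check on "horizon": → "krulcrq" → "qrclurk" ✓)

qlksorgt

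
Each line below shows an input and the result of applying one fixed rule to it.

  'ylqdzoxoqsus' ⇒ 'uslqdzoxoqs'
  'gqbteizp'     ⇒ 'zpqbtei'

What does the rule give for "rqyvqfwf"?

Rule — delete the first character, then move the last 2 characters to the front (rotate right by 2).
"rqyvqfwf" → "qyvqfwf" → "wfqyvqf".
(Check on "ylqdzoxoqsus": → "lqdzoxoqsus" → "uslqdzoxoqs" ✓)

wfqyvqf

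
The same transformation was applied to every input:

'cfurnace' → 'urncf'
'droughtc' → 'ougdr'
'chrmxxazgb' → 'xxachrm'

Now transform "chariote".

The pattern: delete the last 3 characters, then move the last 3 characters to the front (rotate right by 3).
Working it through for "chariote": intermediate "chari", final "arich".

arich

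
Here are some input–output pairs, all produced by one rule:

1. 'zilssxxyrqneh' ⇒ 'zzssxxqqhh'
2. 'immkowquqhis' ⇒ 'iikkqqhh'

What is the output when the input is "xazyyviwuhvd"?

xxyyiihh

The rule is to keep one character in every 3, starting at position 1 (positions 1st, 4th, 7th, ...), then double every character.
Applying both steps to "xazyyviwuhvd": "xyih", then "xxyyiihh".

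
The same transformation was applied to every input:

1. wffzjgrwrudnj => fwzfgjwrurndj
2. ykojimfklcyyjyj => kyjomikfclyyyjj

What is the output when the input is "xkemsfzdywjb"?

Rule — swap each adjacent pair of characters (1↔2, 3↔4, ...).
For "xkemsfzdywjb" the result is "kxmefsdzwybj".

kxmefsdzwybj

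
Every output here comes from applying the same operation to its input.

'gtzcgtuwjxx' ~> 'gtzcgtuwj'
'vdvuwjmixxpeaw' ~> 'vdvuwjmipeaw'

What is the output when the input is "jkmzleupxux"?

Rule — remove every "x".
For "jkmzleupxux" the result is "jkmzleupu".

jkmzleupu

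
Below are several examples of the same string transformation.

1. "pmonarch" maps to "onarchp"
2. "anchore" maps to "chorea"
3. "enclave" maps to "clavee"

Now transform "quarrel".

arrelq

The pattern: move the first 2 characters to the end (rotate left by 2), then delete the last character.
Starting from "quarrel": after the first operation, "arrelqu"; after the second, "arrelq".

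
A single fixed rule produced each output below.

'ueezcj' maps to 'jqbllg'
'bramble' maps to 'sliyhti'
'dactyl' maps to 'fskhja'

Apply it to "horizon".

What's happening: move the last 2 characters to the front (rotate right by 2), then shift every letter 7 places forward in the alphabet (wrapping around).
On "horizon": the first step gives "onhoriz", and the second then gives "vuovypg".
(Check on "bramble": → "lebramb" → "sliyhti" ✓)

vuovypg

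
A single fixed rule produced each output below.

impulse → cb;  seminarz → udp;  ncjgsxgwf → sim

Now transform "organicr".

Rule — keep one character in every 3, starting at position 2 (positions 2nd, 5th, 8th, ...), then shift every letter 10 places backward in the alphabet (wrapping around).
For "organicr", step one produces "rnr"; step two turns that into "hdh".

hdh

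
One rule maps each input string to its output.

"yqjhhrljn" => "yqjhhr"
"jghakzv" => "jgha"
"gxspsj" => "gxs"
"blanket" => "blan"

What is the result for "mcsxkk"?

The pattern: delete the last 3 characters.
"mcsxkk" → "mcs".

mcs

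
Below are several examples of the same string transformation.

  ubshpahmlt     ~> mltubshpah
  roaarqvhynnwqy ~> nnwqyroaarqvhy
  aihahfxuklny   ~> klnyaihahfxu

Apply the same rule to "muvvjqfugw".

ugwmuvvjqf

The pattern: move the first 2 characters to the end (rotate left by 2), then swap the front and back halves of the string.
"muvvjqfugw" → "ugwmuvvjqf".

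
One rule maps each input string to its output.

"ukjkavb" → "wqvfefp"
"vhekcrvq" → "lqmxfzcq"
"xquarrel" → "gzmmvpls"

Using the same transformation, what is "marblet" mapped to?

Each output is the input with this applied: shift every letter 5 places backward in the alphabet (wrapping around), then reverse the string.
For "marblet", step one produces "hvmwgzo"; step two turns that into "ozgwmvh".

ozgwmvh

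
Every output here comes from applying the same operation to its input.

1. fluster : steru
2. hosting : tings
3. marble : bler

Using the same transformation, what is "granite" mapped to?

nitea

Looking at the pairs, the operation is to delete the first 2 characters, then move the first character to the end.
On "granite": the first step gives "anite", and the second then gives "nitea".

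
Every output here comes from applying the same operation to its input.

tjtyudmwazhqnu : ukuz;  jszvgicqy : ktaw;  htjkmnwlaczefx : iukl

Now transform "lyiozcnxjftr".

mzjp

The rule is to shift every letter 1 place forward in the alphabet (wrapping around), then keep only the first 4 characters.
Starting from "lyiozcnxjftr": after the first operation, "mzjpadoykgus"; after the second, "mzjp".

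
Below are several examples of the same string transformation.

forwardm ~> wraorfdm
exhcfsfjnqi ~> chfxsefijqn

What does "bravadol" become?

vaardbol

The transformation: move the first 3 characters to the end (rotate left by 3), then take characters alternately from the front and the back (1st, last, 2nd, 2nd-last, ...).
On "bravadol" that produces "vaardbol".
(Check on "exhcfsfjnqi": → "cfsfjnqiexh" → "chfxsefijqn" ✓)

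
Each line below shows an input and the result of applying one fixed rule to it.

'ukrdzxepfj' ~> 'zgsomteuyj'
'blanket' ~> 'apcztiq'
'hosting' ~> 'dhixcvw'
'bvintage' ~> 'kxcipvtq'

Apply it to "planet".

The rule is to shift every letter 11 places backward in the alphabet (wrapping around), then move the first character to the end.
Working it through for "planet": intermediate "eapcti", final "apctie".
(Check on "hosting": → "wdhixcv" → "dhixcvw" ✓)

apctie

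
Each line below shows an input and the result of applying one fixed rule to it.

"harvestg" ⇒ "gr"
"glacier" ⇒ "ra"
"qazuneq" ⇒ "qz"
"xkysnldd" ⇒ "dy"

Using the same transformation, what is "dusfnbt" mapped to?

What's happening: move the last 3 characters to the front (rotate right by 3), then keep one character in every 3, starting at position 3 (positions 3rd, 6th, 9th, ...).
"dusfnbt" → "nbtdusf" → "ts".
(Check on "harvestg": → "stgharve" → "gr" ✓)

ts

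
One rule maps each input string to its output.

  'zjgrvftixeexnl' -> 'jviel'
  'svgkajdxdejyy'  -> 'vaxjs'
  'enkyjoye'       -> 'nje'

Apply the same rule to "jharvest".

hvt

Rule — move the first character to the end, then keep one character in every 3, starting at position 1 (positions 1st, 4th, 7th, ...).
On "jharvest" that produces "hvt".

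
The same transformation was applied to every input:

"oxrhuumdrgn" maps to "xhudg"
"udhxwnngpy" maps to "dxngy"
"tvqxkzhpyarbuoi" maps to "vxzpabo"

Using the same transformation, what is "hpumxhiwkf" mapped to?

Looking at the pairs, the operation is to keep every other character starting from the second (positions 2nd, 4th, 6th, ...).
Applying that to "hpumxhiwkf" gives "pmhwf".

pmhwf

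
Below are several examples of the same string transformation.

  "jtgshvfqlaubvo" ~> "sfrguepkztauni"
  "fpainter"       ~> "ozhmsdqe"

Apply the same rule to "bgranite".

Rule — shift every letter 1 place backward in the alphabet (wrapping around), then move the first character to the end.
Applying both steps to "bgranite": "afqzmhsd", then "fqzmhsda".

fqzmhsda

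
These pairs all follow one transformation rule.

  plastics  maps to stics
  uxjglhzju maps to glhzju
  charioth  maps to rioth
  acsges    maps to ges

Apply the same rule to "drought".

ught

The transformation: delete the first 3 characters.
So "drought" becomes "ught".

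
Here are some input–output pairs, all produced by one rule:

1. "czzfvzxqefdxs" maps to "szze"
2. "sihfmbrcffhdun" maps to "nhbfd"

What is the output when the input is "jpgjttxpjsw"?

wgtj

The transformation: move the last 2 characters to the front (rotate right by 2), then keep one character in every 3, starting at position 2 (positions 2nd, 5th, 8th, ...).
For "jpgjttxpjsw", step one produces "swjpgjttxpj"; step two turns that into "wgtj".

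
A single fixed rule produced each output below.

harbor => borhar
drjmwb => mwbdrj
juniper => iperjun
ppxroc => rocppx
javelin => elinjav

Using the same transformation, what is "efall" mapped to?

Each output is the input with this applied: move the first 3 characters to the end (rotate left by 3).
For "efall" the result is "llefa".

llefa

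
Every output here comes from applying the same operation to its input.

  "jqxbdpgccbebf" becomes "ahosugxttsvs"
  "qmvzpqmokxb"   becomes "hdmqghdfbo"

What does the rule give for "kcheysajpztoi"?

btyvpjragqkf

The pattern: shift every letter 9 places backward in the alphabet (wrapping around), then delete the last character.
Doing the same to "kcheysajpztoi": "btyvpjragqkf".
(Check on "qmvzpqmokxb": → "hdmqghdfbos" → "hdmqghdfbo" ✓)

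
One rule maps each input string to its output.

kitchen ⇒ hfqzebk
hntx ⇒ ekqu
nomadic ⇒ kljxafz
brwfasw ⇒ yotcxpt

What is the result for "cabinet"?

In each case the input is transformed by: shift every letter 3 places backward in the alphabet (wrapping around).
So "cabinet" becomes "zxyfkbq".

zxyfkbq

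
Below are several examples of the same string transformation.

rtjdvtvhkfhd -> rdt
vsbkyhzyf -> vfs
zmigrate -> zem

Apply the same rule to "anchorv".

avn

What's happening: take characters alternately from the front and the back (1st, last, 2nd, 2nd-last, ...), then keep only the first 3 characters.
"anchorv" → "avnrcoh" → "avn".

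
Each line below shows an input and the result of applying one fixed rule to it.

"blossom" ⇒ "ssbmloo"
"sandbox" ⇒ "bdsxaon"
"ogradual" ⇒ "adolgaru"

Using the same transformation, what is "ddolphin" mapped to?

What's happening: take characters alternately from the front and the back (1st, last, 2nd, 2nd-last, ...), then move the last 2 characters to the front (rotate right by 2).
Starting from "ddolphin": after the first operation, "dndiohlp"; after the second, "lpdndioh".
(Check on "sandbox": → "sxaonbd" → "bdsxaon" ✓)

lpdndioh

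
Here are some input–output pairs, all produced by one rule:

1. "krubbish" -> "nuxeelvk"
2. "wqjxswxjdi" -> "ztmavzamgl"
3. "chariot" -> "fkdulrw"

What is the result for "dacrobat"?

gdfuredw

The pattern: shift every letter 3 places forward in the alphabet (wrapping around).
"dacrobat" → "gdfuredw".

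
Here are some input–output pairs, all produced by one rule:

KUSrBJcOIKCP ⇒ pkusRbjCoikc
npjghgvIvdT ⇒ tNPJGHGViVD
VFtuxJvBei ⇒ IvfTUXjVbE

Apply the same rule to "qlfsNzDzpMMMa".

Rule — move the last character to the front, then flip the case of every letter.
"qlfsNzDzpMMMa" → "AQLFSnZdZPmmm".
(Check on "VFtuxJvBei": → "iVFtuxJvBe" → "IvfTUXjVbE" ✓)

AQLFSnZdZPmmm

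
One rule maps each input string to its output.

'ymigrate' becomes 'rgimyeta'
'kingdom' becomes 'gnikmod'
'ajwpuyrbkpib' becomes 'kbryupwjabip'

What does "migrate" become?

rgimeta

What's happening: reverse the string, then move the first 3 characters to the end (rotate left by 3).
Applying both steps to "migrate": "etargim", then "rgimeta".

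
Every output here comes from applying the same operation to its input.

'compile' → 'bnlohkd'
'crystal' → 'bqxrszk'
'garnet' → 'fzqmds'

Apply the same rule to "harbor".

Looking at the pairs, the operation is to shift every letter 1 place backward in the alphabet (wrapping around).
Applying that to "harbor" gives "gzqanq".

gzqanq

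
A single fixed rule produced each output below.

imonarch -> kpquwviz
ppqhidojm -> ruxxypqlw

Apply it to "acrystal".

itikzgab

In each case the input is transformed by: move the last 2 characters to the front (rotate right by 2), then shift every letter 8 places forward in the alphabet (wrapping around).
On "acrystal": the first step gives "alacryst", and the second then gives "itikzgab".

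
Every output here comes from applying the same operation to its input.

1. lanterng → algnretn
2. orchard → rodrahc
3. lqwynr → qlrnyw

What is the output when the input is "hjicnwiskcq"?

Each output is the input with this applied: move the first 2 characters to the end (rotate left by 2), then reverse the string.
On "hjicnwiskcq": the first step gives "icnwiskcqhj", and the second then gives "jhqcksiwnci".

jhqcksiwnci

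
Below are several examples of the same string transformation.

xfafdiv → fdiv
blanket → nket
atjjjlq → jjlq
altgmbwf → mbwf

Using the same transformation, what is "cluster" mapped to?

The pattern: keep only the last 4 characters.
For "cluster" the result is "ster".

ster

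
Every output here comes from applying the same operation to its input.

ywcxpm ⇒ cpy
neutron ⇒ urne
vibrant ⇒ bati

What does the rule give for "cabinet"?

bnta

In each case the input is transformed by: move the first 2 characters to the end (rotate left by 2), then keep every other character starting from the first (positions 1st, 3rd, 5th, ...).
Starting from "cabinet": after the first operation, "binetca"; after the second, "bnta".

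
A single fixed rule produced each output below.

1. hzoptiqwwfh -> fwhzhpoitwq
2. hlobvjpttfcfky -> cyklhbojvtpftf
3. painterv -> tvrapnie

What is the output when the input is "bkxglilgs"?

The rule is to swap each adjacent pair of characters (1↔2, 3↔4, ...), then move the last 3 characters to the front (rotate right by 3).
For "bkxglilgs", step one produces "kbgxilgls"; step two turns that into "glskbgxil".

glskbgxil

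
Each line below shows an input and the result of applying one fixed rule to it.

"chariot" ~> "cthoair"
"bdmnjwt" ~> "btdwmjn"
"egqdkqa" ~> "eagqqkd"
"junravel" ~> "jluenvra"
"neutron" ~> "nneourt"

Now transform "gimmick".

gkicmim

In each case the input is transformed by: take characters alternately from the front and the back (1st, last, 2nd, 2nd-last, ...).
Applying that to "gimmick" gives "gkicmim".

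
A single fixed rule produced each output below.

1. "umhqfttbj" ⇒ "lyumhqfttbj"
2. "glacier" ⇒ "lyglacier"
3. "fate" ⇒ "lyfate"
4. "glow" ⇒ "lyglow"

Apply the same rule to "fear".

The transformation: prepend "ly".
On "fear" that produces "lyfear".

lyfear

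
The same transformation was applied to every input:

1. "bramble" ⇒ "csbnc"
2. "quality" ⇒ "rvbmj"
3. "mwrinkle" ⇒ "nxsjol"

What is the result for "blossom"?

Each output is the input with this applied: shift every letter 1 place forward in the alphabet (wrapping around), then delete the last 2 characters.
Working it through for "blossom": intermediate "cmpttpn", final "cmptt".

cmptt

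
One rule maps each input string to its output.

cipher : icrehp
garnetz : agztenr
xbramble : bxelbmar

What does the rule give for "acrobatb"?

The transformation: reverse the string, then move the last 2 characters to the front (rotate right by 2).
"acrobatb" → "btaborca" → "cabtabor".

cabtabor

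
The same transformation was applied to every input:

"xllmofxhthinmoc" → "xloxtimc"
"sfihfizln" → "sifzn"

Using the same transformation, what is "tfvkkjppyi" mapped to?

The rule is to keep every other character starting from the first (positions 1st, 3rd, 5th, ...).
Applying that to "tfvkkjppyi" gives "tvkpy".

tvkpy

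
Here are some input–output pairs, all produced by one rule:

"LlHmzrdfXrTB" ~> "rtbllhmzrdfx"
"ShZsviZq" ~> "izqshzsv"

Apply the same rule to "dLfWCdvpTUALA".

The pattern: move the last 3 characters to the front (rotate right by 3), then convert every letter to lowercase.
"dLfWCdvpTUALA" → "ALAdLfWCdvpTU" → "aladlfwcdvptu".

aladlfwcdvptu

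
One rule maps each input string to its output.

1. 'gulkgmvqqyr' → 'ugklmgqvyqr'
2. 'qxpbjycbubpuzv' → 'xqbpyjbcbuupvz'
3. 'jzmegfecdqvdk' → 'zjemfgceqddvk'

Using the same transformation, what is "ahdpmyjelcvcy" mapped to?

hapdymejclcvy

Rule — swap each adjacent pair of characters (1↔2, 3↔4, ...).
Applying that to "ahdpmyjelcvcy" gives "hapdymejclcvy".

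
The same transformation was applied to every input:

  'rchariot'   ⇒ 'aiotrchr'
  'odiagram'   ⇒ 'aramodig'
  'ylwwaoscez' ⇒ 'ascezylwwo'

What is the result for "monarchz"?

achzmonr

The pattern: swap the front and back halves of the string, then swap the first and last characters.
Applying both steps to "monarchz": "rchzmona", then "achzmonr".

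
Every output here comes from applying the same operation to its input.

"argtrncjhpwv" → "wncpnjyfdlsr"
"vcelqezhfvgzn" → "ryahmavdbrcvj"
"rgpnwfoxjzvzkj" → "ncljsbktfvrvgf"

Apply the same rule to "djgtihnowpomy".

The pattern: shift every letter 4 places backward in the alphabet (wrapping around).
For "djgtihnowpomy" the result is "zfcpedjkslkiu".

zfcpedjkslkiu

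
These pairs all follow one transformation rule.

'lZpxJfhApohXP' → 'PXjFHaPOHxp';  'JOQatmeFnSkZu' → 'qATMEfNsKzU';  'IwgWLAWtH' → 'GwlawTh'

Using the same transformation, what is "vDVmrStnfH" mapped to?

Looking at the pairs, the operation is to flip the case of every letter, then delete the first 2 characters.
Starting from "vDVmrStnfH": after the first operation, "VdvMRsTNFh"; after the second, "vMRsTNFh".

vMRsTNFh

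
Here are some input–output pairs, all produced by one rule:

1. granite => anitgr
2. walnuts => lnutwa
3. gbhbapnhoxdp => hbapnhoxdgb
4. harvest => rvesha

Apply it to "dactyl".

Looking at the pairs, the operation is to delete the last character, then move the first 2 characters to the end (rotate left by 2).
So "dactyl" becomes "ctyda".

ctyda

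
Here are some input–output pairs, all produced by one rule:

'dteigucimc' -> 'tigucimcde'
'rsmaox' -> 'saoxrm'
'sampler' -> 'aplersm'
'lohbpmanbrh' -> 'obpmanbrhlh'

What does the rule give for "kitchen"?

The transformation: move the first 2 characters to the end (rotate left by 2), then swap the first and last characters.
On "kitchen": the first step gives "tchenki", and the second then gives "ichenkt".

ichenkt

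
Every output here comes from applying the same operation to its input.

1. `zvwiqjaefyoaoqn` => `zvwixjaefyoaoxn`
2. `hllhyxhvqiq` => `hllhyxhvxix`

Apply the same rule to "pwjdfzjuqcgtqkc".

pwjdfzjuxcgtxkc

Rule — replace every "q" with "x".
Doing the same to "pwjdfzjuqcgtqkc": "pwjdfzjuxcgtxkc".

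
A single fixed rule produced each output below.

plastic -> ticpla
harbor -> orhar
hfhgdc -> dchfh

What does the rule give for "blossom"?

somblo

The rule is to move the first 3 characters to the end (rotate left by 3), then delete the first character.
For "blossom", step one produces "ssomblo"; step two turns that into "somblo".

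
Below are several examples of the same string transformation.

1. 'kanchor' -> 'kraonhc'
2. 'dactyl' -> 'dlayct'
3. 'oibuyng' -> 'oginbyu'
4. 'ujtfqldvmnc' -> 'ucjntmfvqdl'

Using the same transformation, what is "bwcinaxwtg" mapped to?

bgwtcwixna

The transformation: take characters alternately from the front and the back (1st, last, 2nd, 2nd-last, ...).
For "bwcinaxwtg" the result is "bgwtcwixna".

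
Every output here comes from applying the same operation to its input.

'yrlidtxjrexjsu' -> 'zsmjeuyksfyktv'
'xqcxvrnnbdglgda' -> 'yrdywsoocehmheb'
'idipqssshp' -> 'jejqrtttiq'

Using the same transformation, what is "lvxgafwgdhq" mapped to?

mwyhbgxheir

The rule is to shift every letter 1 place forward in the alphabet (wrapping around).
"lvxgafwgdhq" → "mwyhbgxheir".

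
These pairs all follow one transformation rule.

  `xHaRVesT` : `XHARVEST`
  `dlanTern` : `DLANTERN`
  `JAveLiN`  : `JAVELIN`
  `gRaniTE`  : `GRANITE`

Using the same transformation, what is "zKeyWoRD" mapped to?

ZKEYWORD

The transformation: convert every letter to uppercase.
Applying that to "zKeyWoRD" gives "ZKEYWORD".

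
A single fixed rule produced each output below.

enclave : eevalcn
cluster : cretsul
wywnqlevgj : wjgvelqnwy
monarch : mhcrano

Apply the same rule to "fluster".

fretsul

The transformation: move the first character to the end, then reverse the string.
Working it through for "fluster": intermediate "lusterf", final "fretsul".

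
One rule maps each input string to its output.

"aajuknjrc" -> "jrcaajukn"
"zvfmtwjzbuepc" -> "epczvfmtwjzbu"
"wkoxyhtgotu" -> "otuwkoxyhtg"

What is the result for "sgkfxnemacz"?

Each output is the input with this applied: move the last 3 characters to the front (rotate right by 3).
So "sgkfxnemacz" becomes "aczsgkfxnem".

aczsgkfxnem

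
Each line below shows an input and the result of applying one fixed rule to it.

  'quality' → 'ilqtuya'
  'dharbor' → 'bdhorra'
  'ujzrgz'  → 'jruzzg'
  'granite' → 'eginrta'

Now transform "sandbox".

bdnosxa

In each case the input is transformed by: sort the characters into alphabetical order, then move the first character to the end.
On "sandbox": the first step gives "abdnosx", and the second then gives "bdnosxa".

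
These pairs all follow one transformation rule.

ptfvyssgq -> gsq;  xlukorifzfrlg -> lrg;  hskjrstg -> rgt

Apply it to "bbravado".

Each output is the input with this applied: swap each adjacent pair of characters (1↔2, 3↔4, ...), then keep only the last 3 characters.
Working it through for "bbravado": intermediate "bbaravod", final "vod".

vod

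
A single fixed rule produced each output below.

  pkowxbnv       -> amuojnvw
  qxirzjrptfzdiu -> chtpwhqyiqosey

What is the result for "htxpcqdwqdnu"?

cmtgswobpcvp

The transformation: shift every letter 1 place backward in the alphabet (wrapping around), then move the last 3 characters to the front (rotate right by 3).
On "htxpcqdwqdnu" that produces "cmtgswobpcvp".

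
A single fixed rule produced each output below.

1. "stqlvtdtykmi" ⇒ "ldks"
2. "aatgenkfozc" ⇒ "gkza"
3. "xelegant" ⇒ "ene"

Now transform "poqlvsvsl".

lvp

The pattern: move the first 3 characters to the end (rotate left by 3), then keep one character in every 3, starting at position 1 (positions 1st, 4th, 7th, ...).
For "poqlvsvsl", step one produces "lvsvslpoq"; step two turns that into "lvp".
(Check on "stqlvtdtykmi": → "lvtdtykmistq" → "ldks" ✓)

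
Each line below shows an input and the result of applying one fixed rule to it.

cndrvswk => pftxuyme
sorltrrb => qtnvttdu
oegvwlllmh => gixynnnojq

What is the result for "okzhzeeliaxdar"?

Each output is the input with this applied: shift every letter 2 places forward in the alphabet (wrapping around), then move the first character to the end.
Applying both steps to "okzhzeeliaxdar": "qmbjbggnkczfct", then "mbjbggnkczfctq".

mbjbggnkczfctq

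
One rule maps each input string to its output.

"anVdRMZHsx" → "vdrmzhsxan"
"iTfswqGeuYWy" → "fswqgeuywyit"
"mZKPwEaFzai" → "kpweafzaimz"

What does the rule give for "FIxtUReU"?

xtureufi

The rule is to move the first 2 characters to the end (rotate left by 2), then convert every letter to lowercase.
Doing the same to "FIxtUReU": "xtureufi".
(Check on "anVdRMZHsx": → "VdRMZHsxan" → "vdrmzhsxan" ✓)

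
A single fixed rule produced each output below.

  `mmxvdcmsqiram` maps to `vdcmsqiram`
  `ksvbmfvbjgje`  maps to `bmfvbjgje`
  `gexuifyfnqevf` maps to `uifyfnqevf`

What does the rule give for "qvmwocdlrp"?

wocdlrp

The pattern: delete the first 3 characters.
Applying that to "qvmwocdlrp" gives "wocdlrp".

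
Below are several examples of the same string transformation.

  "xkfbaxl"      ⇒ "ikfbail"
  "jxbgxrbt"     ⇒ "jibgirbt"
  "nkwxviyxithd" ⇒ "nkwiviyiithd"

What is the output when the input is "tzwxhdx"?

Rule — replace every "x" with "i".
Doing the same to "tzwxhdx": "tzwihdi".

tzwihdi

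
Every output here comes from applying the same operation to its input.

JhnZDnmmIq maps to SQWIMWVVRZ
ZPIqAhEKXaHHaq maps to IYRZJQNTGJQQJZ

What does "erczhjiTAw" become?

Looking at the pairs, the operation is to shift every letter 9 places forward in the alphabet (wrapping around), then convert every letter to uppercase.
For "erczhjiTAw", step one produces "naliqsrCJf"; step two turns that into "NALIQSRCJF".

NALIQSRCJF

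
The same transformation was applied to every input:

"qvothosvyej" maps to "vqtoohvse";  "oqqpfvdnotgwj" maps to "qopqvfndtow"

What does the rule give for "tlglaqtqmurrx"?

ltlgqaqtumr

The rule is to swap each adjacent pair of characters (1↔2, 3↔4, ...), then delete the last 2 characters.
Starting from "tlglaqtqmurrx": after the first operation, "ltlgqaqtumrrx"; after the second, "ltlgqaqtumr".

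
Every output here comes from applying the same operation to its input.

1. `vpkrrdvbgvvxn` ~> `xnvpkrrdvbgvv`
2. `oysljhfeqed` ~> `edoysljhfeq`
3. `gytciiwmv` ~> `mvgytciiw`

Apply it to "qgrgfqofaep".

epqgrgfqofa

Looking at the pairs, the operation is to move the last 2 characters to the front (rotate right by 2).
For "qgrgfqofaep" the result is "epqgrgfqofa".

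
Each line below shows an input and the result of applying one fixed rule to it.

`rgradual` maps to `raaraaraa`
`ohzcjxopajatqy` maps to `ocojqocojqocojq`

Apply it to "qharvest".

In each case the input is transformed by: keep one character in every 3, starting at position 1 (positions 1st, 4th, 7th, ...), then write the whole string 3 times in a row.
Starting from "qharvest": after the first operation, "qrs"; after the second, "qrsqrsqrs".

qrsqrsqrs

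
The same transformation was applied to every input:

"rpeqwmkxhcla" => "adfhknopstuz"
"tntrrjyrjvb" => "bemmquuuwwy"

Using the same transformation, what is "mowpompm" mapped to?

ppprrssz

Each output is the input with this applied: shift every letter 3 places forward in the alphabet (wrapping around), then sort the characters into alphabetical order.
On "mowpompm": the first step gives "przsrpsp", and the second then gives "ppprrssz".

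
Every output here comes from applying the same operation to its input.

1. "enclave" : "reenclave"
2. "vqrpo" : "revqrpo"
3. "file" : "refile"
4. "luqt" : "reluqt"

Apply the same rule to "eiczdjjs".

Each output is the input with this applied: prepend "re".
Applying that to "eiczdjjs" gives "reeiczdjjs".

reeiczdjjs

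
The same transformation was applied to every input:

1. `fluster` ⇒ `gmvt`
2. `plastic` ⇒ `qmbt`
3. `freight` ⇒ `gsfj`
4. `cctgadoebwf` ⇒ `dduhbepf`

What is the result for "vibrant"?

wjcs

The rule is to delete the last 3 characters, then shift every letter 1 place forward in the alphabet (wrapping around).
On "vibrant": the first step gives "vibr", and the second then gives "wjcs".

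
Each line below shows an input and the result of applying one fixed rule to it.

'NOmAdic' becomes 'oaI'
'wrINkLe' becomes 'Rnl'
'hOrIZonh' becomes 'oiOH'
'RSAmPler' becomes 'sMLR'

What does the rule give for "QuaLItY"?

The rule is to keep every other character starting from the second (positions 2nd, 4th, 6th, ...), then flip the case of every letter.
Starting from "QuaLItY": after the first operation, "uLt"; after the second, "UlT".
(Check on "wrINkLe": → "rNL" → "Rnl" ✓)

UlT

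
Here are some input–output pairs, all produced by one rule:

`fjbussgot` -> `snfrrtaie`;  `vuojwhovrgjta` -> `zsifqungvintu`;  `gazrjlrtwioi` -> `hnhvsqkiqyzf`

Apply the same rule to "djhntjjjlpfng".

fmeokiiismgic

The rule is to reverse the string, then shift every letter 1 place backward in the alphabet (wrapping around).
Doing the same to "djhntjjjlpfng": "fmeokiiismgic".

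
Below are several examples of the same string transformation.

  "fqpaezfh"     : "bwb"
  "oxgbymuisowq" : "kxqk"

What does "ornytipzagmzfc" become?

The pattern: keep one character in every 3, starting at position 1 (positions 1st, 4th, 7th, ...), then shift every letter 4 places backward in the alphabet (wrapping around).
For "ornytipzagmzfc" the result is "kulcb".

kulcb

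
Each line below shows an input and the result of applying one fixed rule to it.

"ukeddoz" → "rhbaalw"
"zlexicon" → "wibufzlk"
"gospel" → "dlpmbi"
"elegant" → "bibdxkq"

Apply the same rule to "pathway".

What's happening: shift every letter 3 places backward in the alphabet (wrapping around).
On "pathway" that produces "mxqetxv".

mxqetxv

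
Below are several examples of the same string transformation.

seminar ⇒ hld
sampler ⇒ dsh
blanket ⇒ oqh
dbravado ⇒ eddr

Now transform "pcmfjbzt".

The pattern: keep every other character starting from the second (positions 2nd, 4th, 6th, ...), then shift every letter 3 places forward in the alphabet (wrapping around).
Applying both steps to "pcmfjbzt": "cfbt", then "fiew".

fiew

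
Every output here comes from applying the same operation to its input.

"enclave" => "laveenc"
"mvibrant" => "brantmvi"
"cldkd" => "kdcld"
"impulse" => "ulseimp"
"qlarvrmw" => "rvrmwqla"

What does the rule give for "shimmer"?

mmershi

In each case the input is transformed by: move the first 3 characters to the end (rotate left by 3).
So "shimmer" becomes "mmershi".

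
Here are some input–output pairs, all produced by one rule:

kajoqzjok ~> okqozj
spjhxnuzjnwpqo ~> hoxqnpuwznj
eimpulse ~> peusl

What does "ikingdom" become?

nmgod

What's happening: delete the first 3 characters, then take characters alternately from the front and the back (1st, last, 2nd, 2nd-last, ...).
"ikingdom" → "ngdom" → "nmgod".
(Check on "spjhxnuzjnwpqo": → "hxnuzjnwpqo" → "hoxqnpuwznj" ✓)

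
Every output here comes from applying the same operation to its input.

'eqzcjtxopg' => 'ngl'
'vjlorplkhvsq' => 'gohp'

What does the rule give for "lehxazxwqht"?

The transformation: keep one character in every 3, starting at position 2 (positions 2nd, 5th, 8th, ...), then shift every letter 3 places backward in the alphabet (wrapping around).
Doing the same to "lehxazxwqht": "bxtq".

bxtq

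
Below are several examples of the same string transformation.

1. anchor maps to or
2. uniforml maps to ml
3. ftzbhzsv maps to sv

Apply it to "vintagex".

The rule is to keep only the last 2 characters.
Applying that to "vintagex" gives "ex".

ex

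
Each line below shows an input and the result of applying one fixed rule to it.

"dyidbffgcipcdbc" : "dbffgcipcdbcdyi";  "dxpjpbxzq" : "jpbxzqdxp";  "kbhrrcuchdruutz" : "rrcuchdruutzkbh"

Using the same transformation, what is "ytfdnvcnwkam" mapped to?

The rule is to move the first 3 characters to the end (rotate left by 3).
"ytfdnvcnwkam" → "dnvcnwkamytf".

dnvcnwkamytf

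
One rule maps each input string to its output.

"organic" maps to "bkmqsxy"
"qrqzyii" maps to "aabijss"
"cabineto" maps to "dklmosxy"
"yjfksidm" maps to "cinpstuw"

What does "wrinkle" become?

Rule — shift every letter 10 places forward in the alphabet (wrapping around), then sort the characters into alphabetical order.
For "wrinkle" the result is "bgosuvx".

bgosuvx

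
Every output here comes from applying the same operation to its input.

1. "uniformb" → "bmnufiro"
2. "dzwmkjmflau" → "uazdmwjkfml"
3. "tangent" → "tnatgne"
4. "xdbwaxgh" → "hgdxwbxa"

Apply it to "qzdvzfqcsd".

Looking at the pairs, the operation is to move the last 2 characters to the front (rotate right by 2), then swap each adjacent pair of characters (1↔2, 3↔4, ...).
Working it through for "qzdvzfqcsd": intermediate "sdqzdvzfqc", final "dszqvdfzcq".

dszqvdfzcq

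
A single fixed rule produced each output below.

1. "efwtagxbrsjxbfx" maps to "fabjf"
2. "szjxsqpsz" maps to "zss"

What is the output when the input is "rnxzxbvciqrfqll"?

The transformation: keep one character in every 3, starting at position 2 (positions 2nd, 5th, 8th, ...).
For "rnxzxbvciqrfqll" the result is "nxcrl".

nxcrl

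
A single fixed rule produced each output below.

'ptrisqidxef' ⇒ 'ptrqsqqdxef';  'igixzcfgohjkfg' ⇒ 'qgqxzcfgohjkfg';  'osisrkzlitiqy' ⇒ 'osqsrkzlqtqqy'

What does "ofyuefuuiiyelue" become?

ofyuefuuqqyelue

What's happening: replace every "i" with "q".
Doing the same to "ofyuefuuiiyelue": "ofyuefuuqqyelue".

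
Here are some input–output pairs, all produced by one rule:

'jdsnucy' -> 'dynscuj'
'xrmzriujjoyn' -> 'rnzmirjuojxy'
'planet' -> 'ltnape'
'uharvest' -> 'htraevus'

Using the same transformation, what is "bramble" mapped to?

remalbb

In each case the input is transformed by: swap the first and last characters, then swap each adjacent pair of characters (1↔2, 3↔4, ...).
For "bramble", step one produces "eramblb"; step two turns that into "remalbb".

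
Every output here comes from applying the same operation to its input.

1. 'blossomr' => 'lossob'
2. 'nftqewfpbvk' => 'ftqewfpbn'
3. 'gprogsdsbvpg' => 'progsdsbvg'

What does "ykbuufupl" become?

kbuufuy

The pattern: delete the last 2 characters, then move the first character to the end.
Applying both steps to "ykbuufupl": "ykbuufu", then "kbuufuy".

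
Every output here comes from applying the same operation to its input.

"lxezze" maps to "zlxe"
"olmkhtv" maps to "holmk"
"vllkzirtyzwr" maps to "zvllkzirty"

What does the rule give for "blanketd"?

Looking at the pairs, the operation is to delete the last 2 characters, then move the last character to the front.
Starting from "blanketd": after the first operation, "blanke"; after the second, "eblank".

eblank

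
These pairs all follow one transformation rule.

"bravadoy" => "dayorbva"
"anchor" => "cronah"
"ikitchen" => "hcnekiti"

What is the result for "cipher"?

preich

The transformation: swap each adjacent pair of characters (1↔2, 3↔4, ...), then swap the front and back halves of the string.
On "cipher": the first step gives "ichpre", and the second then gives "preich".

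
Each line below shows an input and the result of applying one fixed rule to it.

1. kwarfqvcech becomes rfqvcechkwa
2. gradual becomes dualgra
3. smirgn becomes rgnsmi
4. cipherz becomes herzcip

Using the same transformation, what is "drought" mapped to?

ughtdro

What's happening: move the first 3 characters to the end (rotate left by 3).
On "drought" that produces "ughtdro".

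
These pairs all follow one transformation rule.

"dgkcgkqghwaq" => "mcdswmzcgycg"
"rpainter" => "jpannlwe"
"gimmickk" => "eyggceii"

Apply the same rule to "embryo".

nukaix

In each case the input is transformed by: swap the front and back halves of the string, then shift every letter 4 places backward in the alphabet (wrapping around).
"embryo" → "ryoemb" → "nukaix".
(Check on "dgkcgkqghwaq": → "qghwaqdgkcgk" → "mcdswmzcgycg" ✓)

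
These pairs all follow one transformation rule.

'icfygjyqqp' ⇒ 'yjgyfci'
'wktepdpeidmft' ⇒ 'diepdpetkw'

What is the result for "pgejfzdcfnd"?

In each case the input is transformed by: reverse the string, then delete the first 3 characters.
Starting from "pgejfzdcfnd": after the first operation, "dnfcdzfjegp"; after the second, "cdzfjegp".

cdzfjegp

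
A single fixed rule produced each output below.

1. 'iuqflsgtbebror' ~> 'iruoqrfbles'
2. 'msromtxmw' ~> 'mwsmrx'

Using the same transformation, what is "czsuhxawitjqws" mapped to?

cszwsqujhtx

The transformation: take characters alternately from the front and the back (1st, last, 2nd, 2nd-last, ...), then delete the last 3 characters.
"czsuhxawitjqws" → "cszwsqujhtxiaw" → "cszwsqujhtx".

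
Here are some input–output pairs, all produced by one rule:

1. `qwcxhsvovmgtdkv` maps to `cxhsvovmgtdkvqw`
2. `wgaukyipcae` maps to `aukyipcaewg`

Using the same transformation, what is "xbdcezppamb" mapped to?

The transformation: move the first 2 characters to the end (rotate left by 2).
"xbdcezppamb" → "dcezppambxb".

dcezppambxb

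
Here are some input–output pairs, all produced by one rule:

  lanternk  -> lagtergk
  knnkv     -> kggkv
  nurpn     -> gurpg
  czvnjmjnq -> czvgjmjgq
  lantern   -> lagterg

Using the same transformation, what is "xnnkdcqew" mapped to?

xggkdcqew

In each case the input is transformed by: replace every "n" with "g".
So "xnnkdcqew" becomes "xggkdcqew".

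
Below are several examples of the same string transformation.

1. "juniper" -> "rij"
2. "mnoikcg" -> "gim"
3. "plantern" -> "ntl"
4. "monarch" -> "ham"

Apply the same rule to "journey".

The rule is to reverse the string, then keep one character in every 3, starting at position 1 (positions 1st, 4th, 7th, ...).
Applying both steps to "journey": "yenruoj", then "yrj".

yrj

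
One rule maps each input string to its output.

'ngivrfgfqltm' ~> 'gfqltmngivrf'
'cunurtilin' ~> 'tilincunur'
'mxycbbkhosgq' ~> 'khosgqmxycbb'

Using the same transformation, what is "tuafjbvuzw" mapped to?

bvuzwtuafj

Each output is the input with this applied: swap the front and back halves of the string.
"tuafjbvuzw" → "bvuzwtuafj".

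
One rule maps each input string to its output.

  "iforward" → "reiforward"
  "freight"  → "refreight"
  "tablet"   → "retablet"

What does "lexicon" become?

relexicon

Looking at the pairs, the operation is to prepend "re".
"lexicon" → "relexicon".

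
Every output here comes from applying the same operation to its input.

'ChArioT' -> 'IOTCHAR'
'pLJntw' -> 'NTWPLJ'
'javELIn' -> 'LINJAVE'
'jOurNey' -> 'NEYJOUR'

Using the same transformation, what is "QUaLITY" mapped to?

The transformation: move the last 3 characters to the front (rotate right by 3), then convert every letter to uppercase.
For "QUaLITY", step one produces "ITYQUaL"; step two turns that into "ITYQUAL".

ITYQUAL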